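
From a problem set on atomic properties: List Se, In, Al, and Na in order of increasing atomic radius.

Na is in period 3, group 1; Al is in period 3, group 13; Se is in period 4, group 16; In is in period 5, group 13.
Moving right in a period, electrons are added to the same shell under a stronger nuclear pull, so atoms get smaller; moving down, a new shell is opened and atoms get larger.
These span different periods and groups, so the two trends combine.
Al > Se: the two effects oppose for this pair; the across-period effect wins (126 vs 116 pm).
In > Al: In sits below Al in group 13, so the down-group effect alone puts In larger.
Na > In: the two effects oppose for this pair; the across-period effect wins (155 vs 142 pm).
For reference (pm): Na 155, Al 126, Se 116, In 142.
So from smallest to largest: Se < Al < In < Na.

Se, Al, In, Na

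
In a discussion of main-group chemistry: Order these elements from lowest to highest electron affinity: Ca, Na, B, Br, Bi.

Ca < B < Na < Bi < Br

EA tends to increase across a period and decrease down a group, though the pattern is less regular than for IE or radius.
These span different periods and groups, so the two trends combine.
B > Ca: relative to Ca, both the across-period and down-group shifts push B's electron affinity up.
Na > B: this pair runs against the simple trend — see the exception note.
Bi > Na: period and group pull opposite ways; the across-period shift dominates (91 vs 53 kJ/mol).
Br > Bi: relative to Bi, both the across-period and down-group shifts push Br's electron affinity up.
Note the exception: Na has a higher electron affinity than B, contrary to the simple trend — B's ns²np¹ configuration gives only a small electron affinity — the sparsely filled np subshell binds an added electron weakly.
For reference (kJ/mol): B 27, Na 53, Ca 2, Br 325, Bi 91.
So from lowest to highest: Ca < B < Na < Bi < Br.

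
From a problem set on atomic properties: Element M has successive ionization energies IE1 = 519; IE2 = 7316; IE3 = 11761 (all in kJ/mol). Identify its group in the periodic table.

Group 1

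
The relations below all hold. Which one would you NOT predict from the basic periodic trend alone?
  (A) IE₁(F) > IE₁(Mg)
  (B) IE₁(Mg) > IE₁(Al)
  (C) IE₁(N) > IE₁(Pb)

(B)

The general trend: first ionization energy increases across a period and decreases down a group.
(A) F (period 2, group 17) vs Mg (period 3, group 2): the stated order agrees with the simple trend.
(B) Mg (period 3, group 2) vs Al (period 3, group 13): the stated order contradicts the simple trend.
(C) N (period 2, group 15) vs Pb (period 6, group 14): the stated order agrees with the simple trend.
The exception is (B): Al's single 3p electron is easier to remove than one from Mg's filled 3s².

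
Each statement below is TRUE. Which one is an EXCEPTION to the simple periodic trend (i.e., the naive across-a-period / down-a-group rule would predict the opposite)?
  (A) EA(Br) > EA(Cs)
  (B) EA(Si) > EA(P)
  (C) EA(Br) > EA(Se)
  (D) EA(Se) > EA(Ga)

The general trend: electron affinity increases across a period and decreases down a group.
(A) Br (period 4, group 17) vs Cs (period 6, group 1): the stated order agrees with the simple trend.
(B) Si (period 3, group 14) vs P (period 3, group 15): the stated order contradicts the simple trend.
(C) Br (period 4, group 17) vs Se (period 4, group 16): the stated order agrees with the simple trend.
(D) Se (period 4, group 16) vs Ga (period 4, group 13): the stated order agrees with the simple trend.
The exception is (B): adding an electron to P's half-filled 3p³ is unfavourable, so Si (3p²) has the more exothermic EA.

(B)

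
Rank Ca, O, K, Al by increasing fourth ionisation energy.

Consider each +3 ion: Ca³⁺ is already 1 electron into the core; O³⁺ still has 3 valence electrons; K³⁺ is already 2 electrons into the core; Al³⁺ is the bare [Ne] core.
Usually core removal costs more than valence removal, but here the competition is close: a tightly held n=2 valence electron can cost more to remove than an n=3 core electron, so the actual values have to decide it.
Approximate IE_4 values (kJ/mol): Ca 6491, O 7469, K 5877, Al 11577.
Overall IE_4 order: K < Ca < O < Al.

K < Ca < O < Al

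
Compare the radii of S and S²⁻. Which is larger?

Forming S²⁻ adds 2 electrons to S. More electron–electron repulsion in the same shell, with unchanged nuclear charge, lets the cloud expand.
An anion is larger than its parent atom: S²⁻ > S.

S²⁻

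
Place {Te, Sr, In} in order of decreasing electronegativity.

Sr is in period 5, group 2; In is in period 5, group 13; Te is in period 5, group 16.
Atoms toward the upper right of the periodic table pull bonding electrons most strongly.
All lie in period 5, so electronegativity increases left to right.
So from highest to lowest: Te > In > Sr.

Te > In > Sr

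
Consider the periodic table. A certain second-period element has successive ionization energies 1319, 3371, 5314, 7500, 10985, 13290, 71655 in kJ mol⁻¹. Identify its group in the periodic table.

Group 16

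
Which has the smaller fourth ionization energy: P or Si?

Si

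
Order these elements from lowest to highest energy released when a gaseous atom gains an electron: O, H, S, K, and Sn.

K < H < Sn < O < S

H is in period 1, group 1; O is in period 2, group 16; S is in period 3, group 16; K is in period 4, group 1; Sn is in period 5, group 14.
Atoms with high Z_eff and room in the valence shell (especially the halogens) have the most exothermic electron affinities.
Here both period and group differ, so the two effects have to be weighed against each other.
H > K: they share group 1; the group trend gives H the larger value.
Sn > H: period and group pull opposite ways; the across-period shift dominates (107 vs 73 kJ/mol).
O > Sn: both effects reinforce here, so O is clearly the higher of the two.
S > O: this pair runs against the simple trend — see the exception note.
Note the exception: S has a higher electron affinity than O, contrary to the simple trend — the compact 2p subshell of O repels the added electron more than S's larger 3p does.
Tabulated electron affinity (kJ/mol): H 73, O 141, S 200, K 48, Sn 107.
So from lowest to highest: K < H < Sn < O < S.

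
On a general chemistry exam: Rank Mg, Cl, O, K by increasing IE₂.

Mg, Cl, K, O

IE_2 is the cost of taking one more electron from the +1 cation: Mg⁺ still has 1 valence electron; Cl⁺ still has 6 valence electrons; O⁺ still has 5 valence electrons; K⁺ is the bare [Ar] core.
Usually core removal costs more than valence removal, but here the competition is close: a tightly held n=2 valence electron can cost more to remove than an n=3 core electron, so the actual values have to decide it.
Valence configurations: Mg⁺ [Ne]3s¹, Cl⁺ [Ne]3s²3p⁴, O⁺ [He]2s²2p³.
Tabulated IE_2 (kJ/mol): Mg 1451, Cl 2298, O 3388, K 3052.
Putting it together, IE_2: Mg < Cl < K < O.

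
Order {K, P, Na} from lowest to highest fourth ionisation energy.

IE_4 is the cost of taking one more electron from the +3 cation: K³⁺ is already 2 electrons into the core; P³⁺ still has 2 valence electrons; Na³⁺ is already 2 electrons into the core.
Pulling an electron out of a noble-gas core costs far more than removing a remaining valence electron, so K and Na sit at the high end of IE_4.
Approximate IE_4 values (kJ/mol): K 5877, P 4964, Na 9543.
So the fourth ionization energies run P < K < Na.

P < K < Na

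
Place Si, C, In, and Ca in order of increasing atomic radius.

C < Si < In < Ca

C is in period 2, group 14; Si is in period 3, group 14; Ca is in period 4, group 2; In is in period 5, group 13.
Atomic radius shrinks across a period as nuclear charge pulls the same shell inward, and grows down a group as new shells are added.
Here both period and group differ, so the two effects have to be weighed against each other.
Si > C: they share group 14; the group trend gives Si the larger value.
In > Si: both effects reinforce here, so In is clearly the larger of the two.
Ca > In: period and group pull opposite ways; the across-period shift dominates (171 vs 142 pm).
Tabulated atomic radius (pm): C 75, Si 116, Ca 171, In 142.
So from smallest to largest: C < Si < In < Ca.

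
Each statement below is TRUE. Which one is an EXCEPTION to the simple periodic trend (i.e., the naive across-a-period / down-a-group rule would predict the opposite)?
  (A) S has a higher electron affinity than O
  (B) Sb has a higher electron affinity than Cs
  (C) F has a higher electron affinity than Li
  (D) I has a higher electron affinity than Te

(A)

The general trend: electron affinity increases across a period and decreases down a group.
(A) S (period 3, group 16) vs O (period 2, group 16): the stated order contradicts the simple trend.
(B) Sb (period 5, group 15) vs Cs (period 6, group 1): the stated order agrees with the simple trend.
(C) F (period 2, group 17) vs Li (period 2, group 1): the stated order agrees with the simple trend.
(D) I (period 5, group 17) vs Te (period 5, group 16): the stated order agrees with the simple trend.
The exception is (A): the compact 2p subshell of O repels the added electron more than S's larger 3p does.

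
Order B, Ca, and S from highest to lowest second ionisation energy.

IE_2 is the cost of taking one more electron from the +1 cation: B⁺ still has 2 valence electrons; Ca⁺ still has 1 valence electron; S⁺ still has 5 valence electrons.
All are still removing valence electrons, so compare the +1 ions as you would atoms: IE_2 generally rises across a period (higher Z_eff) and falls down a group (larger shell), subject to the usual subshell exceptions.
Valence configurations: B⁺ [He]2s², Ca⁺ [Ar]4s¹, S⁺ [Ne]3s²3p³.
The numbers (kJ/mol): B 2427, Ca 1145, S 2252.
Hence IE_2: Ca < S < B.

B, S, Ca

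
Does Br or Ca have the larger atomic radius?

Ca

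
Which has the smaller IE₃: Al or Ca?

The third ionization energy removes an electron from the +2 ion. For each element: Al²⁺ still has 1 valence electron; Ca²⁺ is the bare [Ar] core.
Pulling an electron out of a noble-gas core costs far more than removing a remaining valence electron, so Ca sits at the high end of IE_3.
Tabulated IE_3 (kJ/mol): Al 2745, Ca 4912.
Hence IE_3: Al < Ca.

Al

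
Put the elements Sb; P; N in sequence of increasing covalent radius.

N is in period 2, group 15; P is in period 3, group 15; Sb is in period 5, group 15.
Across a period the added protons contract the valence shell; down a group each new principal shell makes the atom larger.
All are in group 15, so atomic radius increases down the group.
So from smallest to largest: N < P < Sb.

N, P, Sb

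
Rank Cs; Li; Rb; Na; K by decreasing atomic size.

Cs > Rb > K > Na > Li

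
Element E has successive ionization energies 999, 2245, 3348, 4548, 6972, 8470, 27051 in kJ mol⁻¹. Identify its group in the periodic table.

Group 16

Look for the largest jump between consecutive ionization energies: IE7/IE6 ≈ 3.2, far larger than any earlier ratio.
That jump marks the point where a core electron is being removed. So the atom has 6 valence electrons.
A main-group element with 6 valence electrons is in group 16.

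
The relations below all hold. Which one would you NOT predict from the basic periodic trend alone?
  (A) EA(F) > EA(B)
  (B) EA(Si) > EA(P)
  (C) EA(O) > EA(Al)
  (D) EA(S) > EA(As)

The general trend: electron affinity increases across a period and decreases down a group.
(A) F (period 2, group 17) vs B (period 2, group 13): the stated order agrees with the simple trend.
(B) Si (period 3, group 14) vs P (period 3, group 15): the stated order contradicts the simple trend.
(C) O (period 2, group 16) vs Al (period 3, group 13): the stated order agrees with the simple trend.
(D) S (period 3, group 16) vs As (period 4, group 15): the stated order agrees with the simple trend.
The exception is (B): adding an electron to P's half-filled 3p³ is unfavourable, so Si (3p²) has the more exothermic EA.

(B)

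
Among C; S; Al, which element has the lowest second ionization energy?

Al

After 1 electron has been removed, what remains? C⁺ still has 3 valence electrons; S⁺ still has 5 valence electrons; Al⁺ still has 2 valence electrons.
All are still removing valence electrons, so compare the +1 ions as you would atoms: IE_2 generally rises across a period (higher Z_eff) and falls down a group (larger shell), subject to the usual subshell exceptions.
Valence configurations: C⁺ [He]2s²2p¹, S⁺ [Ne]3s²3p³, Al⁺ [Ne]3s².
The numbers (kJ/mol): C 2353, S 2252, Al 1817.
Hence IE_2: Al < S < C.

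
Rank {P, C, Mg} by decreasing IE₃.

Mg > C > P

Consider each +2 ion: P²⁺ still has 3 valence electrons; C²⁺ still has 2 valence electrons; Mg²⁺ is the bare [Ne] core.
Core electrons are held far more tightly than valence electrons, so Mg tops the IE_3 order.
Valence configurations: P²⁺ [Ne]3s²3p¹, C²⁺ [He]2s².
Tabulated IE_3 (kJ/mol): P 2914, C 4620, Mg 7733.
Putting it together, IE_3: P < C < Mg.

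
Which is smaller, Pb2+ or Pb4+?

Pb4+

Both ions have Z = 82 protons, but Pb4+ has lost more electrons, so its remaining electrons feel a larger effective nuclear charge per electron and are pulled in more tightly.
Higher positive charge → smaller ion, so Pb2+ > Pb4+.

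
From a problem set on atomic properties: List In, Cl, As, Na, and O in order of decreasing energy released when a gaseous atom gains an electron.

Cl > O > As > Na > In

Adding an electron releases more energy for atoms nearer the top right (short of the noble gases).
Here both period and group differ, so the two effects have to be weighed against each other.
Na > In: the two effects oppose for this pair; the down-group effect wins (53 vs 29 kJ/mol).
As > Na: period and group pull opposite ways; the across-period shift dominates (78 vs 53 kJ/mol).
O > As: relative to As, both the across-period and down-group shifts push O's electron affinity up.
Cl > O: period and group pull opposite ways; the across-period shift dominates (349 vs 141 kJ/mol).
Tabulated electron affinity (kJ/mol): O 141, Na 53, Cl 349, As 78, In 29.
So from highest to lowest: Cl > O > As > Na > In.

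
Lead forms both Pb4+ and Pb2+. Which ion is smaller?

Both ions have Z = 82 protons, but Pb4+ has lost more electrons, so its remaining electrons feel a larger effective nuclear charge per electron and are pulled in more tightly.
Higher positive charge → smaller ion, so Pb2+ > Pb4+.

Pb4+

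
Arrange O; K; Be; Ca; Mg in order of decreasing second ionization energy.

O, K, Be, Mg, Ca

Consider each +1 ion: O⁺ still has 5 valence electrons; K⁺ is the bare [Ar] core; Be⁺ still has 1 valence electron; Ca⁺ still has 1 valence electron; Mg⁺ still has 1 valence electron.
Usually core removal costs more than valence removal, but here the competition is close: a tightly held n=2 valence electron can cost more to remove than an n=3 core electron, so the actual values have to decide it.
Valence configurations: O⁺ [He]2s²2p³, Be⁺ [He]2s¹, Ca⁺ [Ar]4s¹, Mg⁺ [Ne]3s¹.
Approximate IE_2 values (kJ/mol): O 3388, K 3052, Be 1757, Ca 1145, Mg 1451.
Overall IE_2 order: Ca < Mg < Be < K < O.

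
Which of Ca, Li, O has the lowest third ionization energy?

Ca

The third ionization energy removes an electron from the +2 ion. For each element: Ca²⁺ is the bare [Ar] core; Li²⁺ is already 1 electron into the core; O²⁺ still has 4 valence electrons.
Usually core removal costs more than valence removal, but here the competition is close: a tightly held n=2 valence electron can cost more to remove than an n=3 core electron, so the actual values have to decide it.
Tabulated IE_3 (kJ/mol): Ca 4912, Li 11815, O 5300.
So the third ionization energies run Ca < O < Li.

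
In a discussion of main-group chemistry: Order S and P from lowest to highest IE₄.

Consider each +3 ion: S³⁺ still has 3 valence electrons; P³⁺ still has 2 valence electrons.
All are still removing valence electrons, so compare the +3 ions as you would atoms: IE_4 generally rises across a period (higher Z_eff) and falls down a group (larger shell), subject to the usual subshell exceptions.
Valence configurations: S³⁺ [Ne]3s²3p¹, P³⁺ [Ne]3s².
S³⁺ loses a lone 3p electron whereas P³⁺ must break into a filled 3s² pair, so IE_4(P) > IE_4(S) even though S has the higher nuclear charge.
The numbers (kJ/mol): S 4556, P 4964.
Overall IE_4 order: S < P.

S, P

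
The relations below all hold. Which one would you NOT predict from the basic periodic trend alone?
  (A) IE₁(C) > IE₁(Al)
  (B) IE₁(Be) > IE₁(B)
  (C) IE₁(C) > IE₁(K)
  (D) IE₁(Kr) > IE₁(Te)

The general trend: IE₁ increases across a period and decreases down a group.
(A) C (period 2, group 14) vs Al (period 3, group 13): the stated order agrees with the simple trend.
(B) Be (period 2, group 2) vs B (period 2, group 13): the stated order contradicts the simple trend.
(C) C (period 2, group 14) vs K (period 4, group 1): the stated order agrees with the simple trend.
(D) Kr (period 4, group 18) vs Te (period 5, group 16): the stated order agrees with the simple trend.
The exception is (B): removing B's lone 2p electron is easier than breaking Be's filled 2s².

(B)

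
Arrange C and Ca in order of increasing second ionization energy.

IE_2 is the cost of taking one more electron from the +1 cation: C⁺ still has 3 valence electrons; Ca⁺ still has 1 valence electron.
All are still removing valence electrons, so compare the +1 ions as you would atoms: IE_2 generally rises across a period (higher Z_eff) and falls down a group (larger shell), subject to the usual subshell exceptions.
Valence configurations: C⁺ [He]2s²2p¹, Ca⁺ [Ar]4s¹.
The numbers (kJ/mol): C 2353, Ca 1145.
So the second ionization energies run Ca < C.

Ca < C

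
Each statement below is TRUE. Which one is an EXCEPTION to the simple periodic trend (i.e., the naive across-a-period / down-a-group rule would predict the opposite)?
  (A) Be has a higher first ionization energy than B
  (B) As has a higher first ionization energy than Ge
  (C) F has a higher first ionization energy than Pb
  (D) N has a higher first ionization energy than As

The general trend: first ionization energy increases across a period and decreases down a group.
(A) Be (period 2, group 2) vs B (period 2, group 13): the stated order contradicts the simple trend.
(B) As (period 4, group 15) vs Ge (period 4, group 14): the stated order agrees with the simple trend.
(C) F (period 2, group 17) vs Pb (period 6, group 14): the stated order agrees with the simple trend.
(D) N (period 2, group 15) vs As (period 4, group 15): the stated order agrees with the simple trend.
The exception is (A): removing B's lone 2p electron is easier than breaking Be's filled 2s².

(A)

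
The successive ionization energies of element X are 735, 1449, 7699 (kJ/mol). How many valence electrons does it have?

2

Look for the largest jump between consecutive ionization energies: IE3/IE2 ≈ 5.3, far larger than any earlier ratio.
That jump marks the point where a core electron is being removed. So the atom has 2 valence electrons.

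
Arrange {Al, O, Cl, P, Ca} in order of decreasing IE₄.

The fourth ionization energy removes an electron from the +3 ion. For each element: Al³⁺ is the bare [Ne] core; O³⁺ still has 3 valence electrons; Cl³⁺ still has 4 valence electrons; P³⁺ still has 2 valence electrons; Ca³⁺ is already 1 electron into the core.
Usually core removal costs more than valence removal, but here the competition is close: a tightly held n=2 valence electron can cost more to remove than an n=3 core electron, so the actual values have to decide it.
Valence configurations: O³⁺ [He]2s²2p¹, Cl³⁺ [Ne]3s²3p², P³⁺ [Ne]3s².
Approximate IE_4 values (kJ/mol): Al 11577, O 7469, Cl 5159, P 4964, Ca 6491.
Hence IE_4: P < Cl < Ca < O < Al.

Al > O > Ca > Cl > P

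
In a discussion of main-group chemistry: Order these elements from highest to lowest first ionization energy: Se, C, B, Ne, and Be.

Ne > C > Se > Be > B

First ionization energy rises across a period (greater Z_eff holds electrons more tightly) and falls down a group (valence electrons are farther from the nucleus).
Neither a single period nor a single group — weigh both effects.
Be > B: this pair runs against the simple trend — see the exception note.
Se > Be: the two effects oppose for this pair; the across-period effect wins (941 vs 900 kJ/mol).
C > Se: the two effects oppose for this pair; the down-group effect wins (1086 vs 941 kJ/mol).
Ne > C: Ne lies to the right of C in period 2, so the across-period effect alone puts Ne higher.
Note the exception: Be has a higher first ionization energy than B, contrary to the simple trend — removing B's lone 2p electron is easier than breaking Be's filled 2s².
Tabulated first ionization energy (kJ/mol): Be 900, B 801, C 1086, Ne 2081, Se 941.
So from highest to lowest: Ne > C > Se > Be > B.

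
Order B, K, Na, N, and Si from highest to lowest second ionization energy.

Na > K > N > B > Si

IE_2 is the cost of taking one more electron from the +1 cation: B⁺ still has 2 valence electrons; K⁺ is the bare [Ar] core; Na⁺ is the bare [Ne] core; N⁺ still has 4 valence electrons; Si⁺ still has 3 valence electrons.
Core electrons are held far more tightly than valence electrons, so K and Na top the IE_2 order.
Valence configurations: B⁺ [He]2s², N⁺ [He]2s²2p², Si⁺ [Ne]3s²3p¹.
Tabulated IE_2 (kJ/mol): B 2427, K 3052, Na 4562, N 2856, Si 1577.
Hence IE_2: Si < B < N < K < Na.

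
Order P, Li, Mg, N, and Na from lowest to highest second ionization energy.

The second ionization energy removes an electron from the +1 ion. For each element: P⁺ still has 4 valence electrons; Li⁺ is the bare [He] core; Mg⁺ still has 1 valence electron; N⁺ still has 4 valence electrons; Na⁺ is the bare [Ne] core.
Core electrons are held far more tightly than valence electrons, so Na and Li top the IE_2 order.
Valence configurations: P⁺ [Ne]3s²3p², Mg⁺ [Ne]3s¹, N⁺ [He]2s²2p².
The numbers (kJ/mol): P 1907, Li 7298, Mg 1451, N 2856, Na 4562.
Overall IE_2 order: Mg < P < N < Na < Li.

Mg < P < N < Na < Li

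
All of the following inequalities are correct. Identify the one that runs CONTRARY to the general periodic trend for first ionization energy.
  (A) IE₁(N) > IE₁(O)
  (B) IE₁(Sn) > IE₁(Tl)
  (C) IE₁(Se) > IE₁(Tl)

The general trend: first ionization energy increases across a period and decreases down a group.
(A) N (period 2, group 15) vs O (period 2, group 16): the stated order contradicts the simple trend.
(B) Sn (period 5, group 14) vs Tl (period 6, group 13): the stated order agrees with the simple trend.
(C) Se (period 4, group 16) vs Tl (period 6, group 13): the stated order agrees with the simple trend.
The exception is (A): pairing an electron in O's 2p⁴ costs repulsion energy, so O ionizes more easily than half-filled N (2p³).

(A)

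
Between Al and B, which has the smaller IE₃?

Al

IE_3 is the cost of taking one more electron from the +2 cation: Al²⁺ still has 1 valence electron; B²⁺ still has 1 valence electron.
All are still removing valence electrons, so compare the +2 ions as you would atoms: IE_3 generally rises across a period (higher Z_eff) and falls down a group (larger shell), subject to the usual subshell exceptions.
Valence configurations: Al²⁺ [Ne]3s¹, B²⁺ [He]2s¹.
The numbers (kJ/mol): Al 2745, B 3660.
So the third ionization energies run Al < B.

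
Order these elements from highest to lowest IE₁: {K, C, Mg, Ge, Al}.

C > Ge > Mg > Al > K

Removing the outermost electron gets harder across a period and easier down a group.
Neither a single period nor a single group — weigh both effects.
Al > K: relative to K, both the across-period and down-group shifts push Al's first ionization energy up.
Mg > Al: this pair runs against the simple trend — see the exception note.
Ge > Mg: the two effects oppose for this pair; the across-period effect wins (762 vs 738 kJ/mol).
C > Ge: C sits above Ge in group 14, so the down-group effect alone puts C higher.
Note the exception: Mg has a higher first ionization energy than Al, contrary to the simple trend — Al's single 3p electron is easier to remove than one from Mg's filled 3s².
Approximate values (kJ/mol): C 1086, Mg 738, Al 578, K 419, Ge 762.
So from highest to lowest: C > Ge > Mg > Al > K.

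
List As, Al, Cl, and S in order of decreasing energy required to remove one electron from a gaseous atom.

Al is in period 3, group 13; S is in period 3, group 16; Cl is in period 3, group 17; As is in period 4, group 15.
Across a period the outer electron is held more tightly (higher IE₁); down a group it sits in a higher shell, more shielded, and comes off more easily.
Here both period and group differ, so the two effects have to be weighed against each other.
As > Al: the two effects oppose for this pair; the across-period effect wins (947 vs 578 kJ/mol).
S > As: relative to As, both the across-period and down-group shifts push S's first ionization energy up.
Cl > S: both are in period 3; the period trend gives Cl the larger value.
For reference (kJ/mol): Al 578, S 1000, Cl 1251, As 947.
So from highest to lowest: Cl > S > As > Al.

Cl > S > As > Al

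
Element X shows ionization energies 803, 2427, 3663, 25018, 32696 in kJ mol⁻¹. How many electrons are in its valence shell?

3

Look for the largest jump between consecutive ionization energies: IE4/IE3 ≈ 6.8, far larger than any earlier ratio.
That jump marks the point where a core electron is being removed. So the atom has 3 valence electrons.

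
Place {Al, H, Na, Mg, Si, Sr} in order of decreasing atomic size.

Sr > Na > Mg > Al > Si > H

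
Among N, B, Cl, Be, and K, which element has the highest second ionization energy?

K

IE_2 is the cost of taking one more electron from the +1 cation: N⁺ still has 4 valence electrons; B⁺ still has 2 valence electrons; Cl⁺ still has 6 valence electrons; Be⁺ still has 1 valence electron; K⁺ is the bare [Ar] core.
Core electrons are held far more tightly than valence electrons, so K tops the IE_2 order.
Valence configurations: N⁺ [He]2s²2p², B⁺ [He]2s², Cl⁺ [Ne]3s²3p⁴, Be⁺ [He]2s¹.
The numbers (kJ/mol): N 2856, B 2427, Cl 2298, Be 1757, K 3052.
Putting it together, IE_2: Be < Cl < B < N < K.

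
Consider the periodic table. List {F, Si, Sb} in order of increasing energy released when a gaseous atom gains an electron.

Sb < Si < F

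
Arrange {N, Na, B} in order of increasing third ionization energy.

After 2 electrons have been removed, what remains? N²⁺ still has 3 valence electrons; Na²⁺ is already 1 electron into the core; B²⁺ still has 1 valence electron.
Core electrons are held far more tightly than valence electrons, so Na tops the IE_3 order.
Valence configurations: N²⁺ [He]2s²2p¹, B²⁺ [He]2s¹.
Tabulated IE_3 (kJ/mol): N 4578, Na 6910, B 3660.
Putting it together, IE_3: B < N < Na.

B < N < Na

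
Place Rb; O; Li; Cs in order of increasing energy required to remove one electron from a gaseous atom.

Li is in period 2, group 1; O is in period 2, group 16; Rb is in period 5, group 1; Cs is in period 6, group 1.
IE₁ increases left→right with effective nuclear charge and decreases top→bottom as the valence shell moves farther out.
Neither a single period nor a single group — weigh both effects.
Rb > Cs: they share group 1; the group trend gives Rb the larger value.
Li > Rb: Li sits above Rb in group 1, so the down-group effect alone puts Li higher.
O > Li: both are in period 2; the period trend gives O the larger value.
Tabulated first ionization energy (kJ/mol): Li 520, O 1314, Rb 403, Cs 376.
So from lowest to highest: Cs < Rb < Li < O.

Cs < Rb < Li < O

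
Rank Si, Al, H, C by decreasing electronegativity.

C, H, Si, Al

Smaller atoms with higher effective nuclear charge are more electronegative.
Here both period and group differ, so the two effects have to be weighed against each other.
Si > Al: Si lies to the right of Al in period 3, so the across-period effect alone puts Si higher.
H > Si: the two effects oppose for this pair; the down-group effect wins (2.20 vs 1.90).
C > H: the two effects oppose for this pair; the across-period effect wins (2.55 vs 2.20).
Approximate values (Pauling): H 2.20, C 2.55, Al 1.61, Si 1.90.
So from highest to lowest: C > H > Si > Al.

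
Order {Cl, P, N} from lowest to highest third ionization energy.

P, Cl, N

IE_3 is the cost of taking one more electron from the +2 cation: Cl²⁺ still has 5 valence electrons; P²⁺ still has 3 valence electrons; N²⁺ still has 3 valence electrons.
All are still removing valence electrons, so compare the +2 ions as you would atoms: IE_3 generally rises across a period (higher Z_eff) and falls down a group (larger shell), subject to the usual subshell exceptions.
Valence configurations: Cl²⁺ [Ne]3s²3p³, P²⁺ [Ne]3s²3p¹, N²⁺ [He]2s²2p¹.
Tabulated IE_3 (kJ/mol): Cl 3822, P 2914, N 4578.
So the third ionization energies run P < Cl < N.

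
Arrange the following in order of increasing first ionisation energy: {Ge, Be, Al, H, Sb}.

H is in period 1, group 1; Be is in period 2, group 2; Al is in period 3, group 13; Ge is in period 4, group 14; Sb is in period 5, group 15.
IE₁ increases left→right with effective nuclear charge and decreases top→bottom as the valence shell moves farther out.
These sit on a diagonal, where the across-period and down-group effects partly cancel.
Ge > Al: period and group pull opposite ways; the across-period shift dominates (762 vs 578 kJ/mol).
Sb > Ge: the two effects oppose for this pair; the across-period effect wins (831 vs 762 kJ/mol).
Be > Sb: the two effects oppose for this pair; the down-group effect wins (900 vs 831 kJ/mol).
H > Be: the two effects oppose for this pair; the down-group effect wins (1312 vs 900 kJ/mol).
Tabulated first ionization energy (kJ/mol): H 1312, Be 900, Al 578, Ge 762, Sb 831.
So from lowest to highest: Al < Ge < Sb < Be < H.

Al < Ge < Sb < Be < H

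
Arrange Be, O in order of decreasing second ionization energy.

O, Be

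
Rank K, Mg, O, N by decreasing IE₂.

O > K > N > Mg

The second ionization energy removes an electron from the +1 ion. For each element: K⁺ is the bare [Ar] core; Mg⁺ still has 1 valence electron; O⁺ still has 5 valence electrons; N⁺ still has 4 valence electrons.
Usually core removal costs more than valence removal, but here the competition is close: a tightly held n=2 valence electron can cost more to remove than an n=3 core electron, so the actual values have to decide it.
Valence configurations: Mg⁺ [Ne]3s¹, O⁺ [He]2s²2p³, N⁺ [He]2s²2p².
The numbers (kJ/mol): K 3052, Mg 1451, O 3388, N 2856.
Putting it together, IE_2: Mg < N < K < O.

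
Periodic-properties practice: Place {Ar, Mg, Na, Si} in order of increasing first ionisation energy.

Na is in period 3, group 1; Mg is in period 3, group 2; Si is in period 3, group 14; Ar is in period 3, group 18.
Removing the outermost electron gets harder across a period and easier down a group.
All lie in period 3, so first ionization energy increases left to right.
So from lowest to highest: Na < Mg < Si < Ar.

Na < Mg < Si < Ar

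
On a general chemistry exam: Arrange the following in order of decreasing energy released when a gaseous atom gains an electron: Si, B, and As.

Si > As > B

Electron affinity generally becomes more exothermic across a period toward the halogens and less exothermic down a group.
These sit on a diagonal, where the across-period and down-group effects partly cancel.
As > B: period and group pull opposite ways; the across-period shift dominates (78 vs 27 kJ/mol).
Si > As: the two effects oppose for this pair; the down-group effect wins (134 vs 78 kJ/mol).
For reference (kJ/mol): B 27, Si 134, As 78.
So from highest to lowest: Si > As > B.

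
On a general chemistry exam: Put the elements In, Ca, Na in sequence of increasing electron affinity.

Ca < In < Na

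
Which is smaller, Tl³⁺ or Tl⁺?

Both ions have Z = 81 protons, but Tl³⁺ has lost more electrons, so its remaining electrons feel a larger effective nuclear charge per electron and are pulled in more tightly.
Higher positive charge → smaller ion, so Tl⁺ > Tl³⁺.

Tl³⁺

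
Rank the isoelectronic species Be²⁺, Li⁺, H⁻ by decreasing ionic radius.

All of these have 2 electrons, so size is governed by nuclear charge alone: the more protons, the stronger the pull on the same electron cloud, and the smaller the ion.
Nuclear charges: Be²⁺ (Z=4), Li⁺ (Z=3), H⁻ (Z=1).
Largest to smallest: H⁻ > Li⁺ > Be²⁺.

H⁻, Li⁺, Be²⁺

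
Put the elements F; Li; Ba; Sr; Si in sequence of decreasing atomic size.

Li is in period 2, group 1; F is in period 2, group 17; Si is in period 3, group 14; Sr is in period 5, group 2; Ba is in period 6, group 2.
Across a period the added protons contract the valence shell; down a group each new principal shell makes the atom larger.
These span different periods and groups, so the two trends combine.
Si > F: relative to F, both the across-period and down-group shifts push Si's atomic radius up.
Li > Si: period and group pull opposite ways; the across-period shift dominates (133 vs 116 pm).
Sr > Li: the two effects oppose for this pair; the down-group effect wins (185 vs 133 pm).
Ba > Sr: Ba sits below Sr in group 2, so the down-group effect alone puts Ba larger.
For reference (pm): Li 133, F 64, Si 116, Sr 185, Ba 196.
So from largest to smallest: Ba > Sr > Li > Si > F.

Ba > Sr > Li > Si > F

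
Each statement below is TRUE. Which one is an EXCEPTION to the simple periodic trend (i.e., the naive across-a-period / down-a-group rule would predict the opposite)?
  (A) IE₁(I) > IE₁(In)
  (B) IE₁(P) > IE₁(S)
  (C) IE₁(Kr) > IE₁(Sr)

The general trend: first ionization energy increases across a period and decreases down a group.
(A) I (period 5, group 17) vs In (period 5, group 13): the stated order agrees with the simple trend.
(B) P (period 3, group 15) vs S (period 3, group 16): the stated order contradicts the simple trend.
(C) Kr (period 4, group 18) vs Sr (period 5, group 2): the stated order agrees with the simple trend.
The exception is (B): S (3p⁴) ionizes more easily than half-filled P (3p³) because the paired 3p electron in S is pushed out by e⁻–e⁻ repulsion.

(B)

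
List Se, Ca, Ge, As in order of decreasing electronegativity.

Se > As > Ge > Ca

EN rises left→right (higher Z_eff, smaller atoms) and falls top→bottom (larger, more shielded atoms).
All lie in period 4, so electronegativity increases left to right.
So from highest to lowest: Se > As > Ge > Ca.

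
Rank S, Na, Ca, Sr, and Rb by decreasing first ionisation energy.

S, Ca, Sr, Na, Rb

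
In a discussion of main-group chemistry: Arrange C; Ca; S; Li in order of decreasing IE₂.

IE_2 is the cost of taking one more electron from the +1 cation: C⁺ still has 3 valence electrons; Ca⁺ still has 1 valence electron; S⁺ still has 5 valence electrons; Li⁺ is the bare [He] core.
Breaking into a closed-shell core is much more expensive than removing a leftover valence electron — Li has the largest IE_2 here.
Valence configurations: C⁺ [He]2s²2p¹, Ca⁺ [Ar]4s¹, S⁺ [Ne]3s²3p³.
Tabulated IE_2 (kJ/mol): C 2353, Ca 1145, S 2252, Li 7298.
Putting it together, IE_2: Ca < S < C < Li.

Li > C > S > Ca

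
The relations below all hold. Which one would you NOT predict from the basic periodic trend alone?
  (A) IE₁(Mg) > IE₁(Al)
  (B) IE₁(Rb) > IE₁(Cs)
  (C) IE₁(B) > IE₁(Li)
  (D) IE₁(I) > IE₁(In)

The general trend: first ionisation energy increases across a period and decreases down a group.
(A) Mg (period 3, group 2) vs Al (period 3, group 13): the stated order contradicts the simple trend.
(B) Rb (period 5, group 1) vs Cs (period 6, group 1): the stated order agrees with the simple trend.
(C) B (period 2, group 13) vs Li (period 2, group 1): the stated order agrees with the simple trend.
(D) I (period 5, group 17) vs In (period 5, group 13): the stated order agrees with the simple trend.
The exception is (A): Al's single 3p electron is easier to remove than one from Mg's filled 3s².

(A)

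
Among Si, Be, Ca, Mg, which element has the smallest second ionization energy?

Ca

IE_2 is the cost of taking one more electron from the +1 cation: Si⁺ still has 3 valence electrons; Be⁺ still has 1 valence electron; Ca⁺ still has 1 valence electron; Mg⁺ still has 1 valence electron.
All are still removing valence electrons, so compare the +1 ions as you would atoms: IE_2 generally rises across a period (higher Z_eff) and falls down a group (larger shell), subject to the usual subshell exceptions.
Valence configurations: Si⁺ [Ne]3s²3p¹, Be⁺ [He]2s¹, Ca⁺ [Ar]4s¹, Mg⁺ [Ne]3s¹.
The numbers (kJ/mol): Si 1577, Be 1757, Ca 1145, Mg 1451.
Overall IE_2 order: Ca < Mg < Si < Be.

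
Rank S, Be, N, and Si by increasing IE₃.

Si < S < N < Be

Consider each +2 ion: S²⁺ still has 4 valence electrons; Be²⁺ is the bare [He] core; N²⁺ still has 3 valence electrons; Si²⁺ still has 2 valence electrons.
Breaking into a closed-shell core is much more expensive than removing a leftover valence electron — Be has the largest IE_3 here.
Valence configurations: S²⁺ [Ne]3s²3p², N²⁺ [He]2s²2p¹, Si²⁺ [Ne]3s².
The numbers (kJ/mol): S 3357, Be 14849, N 4578, Si 3232.
Putting it together, IE_3: Si < S < N < Be.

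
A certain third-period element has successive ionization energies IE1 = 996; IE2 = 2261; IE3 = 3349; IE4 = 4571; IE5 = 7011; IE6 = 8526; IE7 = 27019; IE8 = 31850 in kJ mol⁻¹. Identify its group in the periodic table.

Group 16

Look for the largest jump between consecutive ionization energies: IE7/IE6 ≈ 3.2, far larger than any earlier ratio.
That jump marks the point where a core electron is being removed. So the atom has 6 valence electrons.
A main-group element with 6 valence electrons is in group 16.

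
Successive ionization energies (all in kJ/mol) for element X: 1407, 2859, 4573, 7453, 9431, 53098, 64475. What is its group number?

Group 15

Look for the largest jump between consecutive ionization energies: IE6/IE5 ≈ 5.6, far larger than any earlier ratio.
That jump marks the point where a core electron is being removed. So the atom has 5 valence electrons.
A main-group element with 5 valence electrons is in group 15.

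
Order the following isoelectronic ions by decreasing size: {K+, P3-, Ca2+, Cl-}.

P3-, Cl-, K+, Ca2+

All of these have 18 electrons, so size is governed by nuclear charge alone: the more protons, the stronger the pull on the same electron cloud, and the smaller the ion.
Nuclear charges: Ca2+ (Z=20), K+ (Z=19), Cl- (Z=17), P3- (Z=15).
Largest to smallest: P3- > Cl- > K+ > Ca2+.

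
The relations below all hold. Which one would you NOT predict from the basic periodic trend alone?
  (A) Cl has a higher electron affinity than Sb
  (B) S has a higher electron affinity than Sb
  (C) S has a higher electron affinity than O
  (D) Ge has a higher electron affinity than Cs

The general trend: electron affinity increases across a period and decreases down a group.
(A) Cl (period 3, group 17) vs Sb (period 5, group 15): the stated order agrees with the simple trend.
(B) S (period 3, group 16) vs Sb (period 5, group 15): the stated order agrees with the simple trend.
(C) S (period 3, group 16) vs O (period 2, group 16): the stated order contradicts the simple trend.
(D) Ge (period 4, group 14) vs Cs (period 6, group 1): the stated order agrees with the simple trend.
The exception is (C): the compact 2p subshell of O repels the added electron more than S's larger 3p does.

(C)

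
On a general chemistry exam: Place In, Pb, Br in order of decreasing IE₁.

Br, Pb, In

Br is in period 4, group 17; In is in period 5, group 13; Pb is in period 6, group 14.
Removing the outermost electron gets harder across a period and easier down a group.
Here both period and group differ, so the two effects have to be weighed against each other.
Pb > In: period and group pull opposite ways; the across-period shift dominates (716 vs 558 kJ/mol).
Br > Pb: relative to Pb, both the across-period and down-group shifts push Br's first ionization energy up.
Tabulated first ionization energy (kJ/mol): Br 1140, In 558, Pb 716.
So from highest to lowest: Br > Pb > In.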